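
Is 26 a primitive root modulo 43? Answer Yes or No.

φ(43) = 43 − 1 = 42 = 2 · 3 · 7.
26 is a primitive root mod 43 iff 26^(φ(43)/q) ≢ 1 for every prime q | φ(43), i.e. q ∈ {2, 3, 7}.
26^21 ≡ 42 (mod 43)  [q = 2: ≢ 1 ✓]
26^14 ≡ 6 (mod 43)  [q = 3: ≢ 1 ✓]
26^6 ≡ 35 (mod 43)  [q = 7: ≢ 1 ✓]
All checks pass, so 26 has order 42 and is a primitive root modulo 43.

Yes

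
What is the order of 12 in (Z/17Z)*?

16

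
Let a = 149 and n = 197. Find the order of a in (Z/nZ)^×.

196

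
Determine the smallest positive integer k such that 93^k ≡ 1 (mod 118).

58

The order of 93 must divide φ(118) = φ(2)·φ(59) = 1·58 = 58 = 2 · 29.
Divisors of 58: 1, 2, 29, 58.
Check 93^d mod 118 for each divisor in increasing order:
93^1 ≡ 93 (mod 118)
93^2 ≡ 35 (mod 118)
93^29 ≡ 117 (mod 118)
93^58 ≡ 1 (mod 118) ✓
Hence ord(93) = 58.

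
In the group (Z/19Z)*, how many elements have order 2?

φ(19) = 19 − 1 = 18 = 2 · 3^2.
In a cyclic group of order 18, there are φ(d) elements of order d for each divisor d of 18, and zero for non-divisors.
2 | 18, and φ(2) = 2 − 1 = 1.

1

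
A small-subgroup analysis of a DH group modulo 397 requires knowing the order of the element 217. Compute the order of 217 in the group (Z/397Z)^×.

396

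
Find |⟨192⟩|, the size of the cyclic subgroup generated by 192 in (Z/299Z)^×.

ord(192) | φ(299) = φ(13·23) = (13−1)·(23−1) = 12·22 = 264 = 2^3 · 3 · 11.
Divisors of 264: 1, 2, 3, 4, 6, 8, 11, 12, 22, 24, 33, 44, 66, 88, 132, 264.
Check 192^d mod 299 for each divisor in increasing order:
192^1 ≡ 192
192^2 ≡ 87
192^3 ≡ 259
192^4 ≡ 94
192^6 ≡ 105
192^8 ≡ 165
192^11 ≡ 277
192^12 ≡ 261
192^22 ≡ 185
192^24 ≡ 248
192^33 ≡ 116
192^44 ≡ 139
192^66 ≡ 1
Hence ord(192) = 66.

66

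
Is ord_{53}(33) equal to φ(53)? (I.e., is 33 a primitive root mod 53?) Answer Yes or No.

Yes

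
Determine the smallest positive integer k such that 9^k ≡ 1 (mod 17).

The order of 9 must divide φ(17) = 17 − 1 = 16 = 2^4.
Divisors of 16: 1, 2, 4, 8, 16.
Test each divisor d:
9^1 ≡ 9 (mod 17)
9^2 ≡ 13 (mod 17)
9^4 ≡ 16 (mod 17)
9^8 ≡ 1 (mod 17) ✓
Therefore the multiplicative order of 9 modulo 17 is 8.

8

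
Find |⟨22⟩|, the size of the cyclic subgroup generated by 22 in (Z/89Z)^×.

22

The order of 22 must divide φ(89) = 89 − 1 = 88 = 2^3 · 11.
Divisors of 88: 1, 2, 4, 8, 11, 22, 44, 88.
Test each divisor d:
22^1 ≡ 22 (mod 89)
22^2 ≡ 39 (mod 89)
22^4 ≡ 8 (mod 89)
22^8 ≡ 64 (mod 89)
22^11 ≡ 88 (mod 89)
22^22 ≡ 1 (mod 89) ✓
The smallest such exponent is 22, so the order of 22 is 22.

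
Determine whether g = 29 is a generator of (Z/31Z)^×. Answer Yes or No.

No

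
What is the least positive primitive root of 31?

φ(31) = 31 − 1 = 30 = 2 · 3 · 5.
g is a primitive root iff g^(30/q) ≢ 1 (mod 31) for each prime q ∈ {2, 3, 5}.
g = 2: 2^15 ≡ 1 — hits 1, so not a primitive root.
g = 3: 3^15 ≡ 30; 3^10 ≡ 25; 3^6 ≡ 16 — none is 1, so 3 is a primitive root.
The smallest primitive root modulo 31 is 3.

3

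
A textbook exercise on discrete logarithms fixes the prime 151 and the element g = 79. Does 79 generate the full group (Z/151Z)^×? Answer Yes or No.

No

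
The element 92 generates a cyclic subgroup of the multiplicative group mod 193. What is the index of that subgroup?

2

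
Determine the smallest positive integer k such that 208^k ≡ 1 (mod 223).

By Lagrange's theorem, ord_223(208) divides φ(223) = 223 − 1 = 222 = 2 · 3 · 37.
Divisors of 222: 1, 2, 3, 6, 37, 74, 111, 222.
Compute 208^d (mod 223) for the divisors d until we hit 1:
208^1 ≡ 208 (mod 223)
208^2 ≡ 2 (mod 223)
208^3 ≡ 193 (mod 223)
208^6 ≡ 8 (mod 223)
208^37 ≡ 222 (mod 223)
208^74 ≡ 1 (mod 223) ✓
Therefore the multiplicative order of 208 modulo 223 is 74.

74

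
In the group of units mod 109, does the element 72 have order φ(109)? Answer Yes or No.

Yes

φ(109) = 109 − 1 = 108 = 2^2 · 3^3.
Test 72^(108/q) mod 109 for each prime factor q of 108:
72^54 ≡ 108 (mod 109)  [q = 2: ≢ 1 ✓]
72^36 ≡ 45 (mod 109)  [q = 3: ≢ 1 ✓]
All checks pass, so 72 has order 108 and is a primitive root modulo 109.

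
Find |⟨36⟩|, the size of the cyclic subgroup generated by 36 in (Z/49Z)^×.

7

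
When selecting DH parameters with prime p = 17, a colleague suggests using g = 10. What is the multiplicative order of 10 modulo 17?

Since 10 ∈ (Z/17Z)^×, its order divides φ(17) = 17 − 1 = 16 = 2^4.
Divisors of 16: 1, 2, 4, 8, 16.
Test each divisor d:
10^1 ≡ 10 (mod 17)
10^2 ≡ 15 (mod 17)
10^4 ≡ 4 (mod 17)
10^8 ≡ 16 (mod 17)
10^16 ≡ 1 (mod 17) ✓
So ord_17(10) = 16.

16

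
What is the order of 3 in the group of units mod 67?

22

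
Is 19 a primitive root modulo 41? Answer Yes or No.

Yes

φ(41) = 41 − 1 = 40 = 2^3 · 5.
An element g generates (Z/41Z)^× iff g^(40/q) ≢ 1 (mod 41) for each prime q ∈ {2, 5}.
19^20 ≡ 40 (mod 41)  [q = 2: ≢ 1 ✓]
19^8 ≡ 37 (mod 41)  [q = 5: ≢ 1 ✓]
None equal 1, so ord_41(19) = 40: 19 is a primitive root.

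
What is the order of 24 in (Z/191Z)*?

ord(24) | φ(191) = 191 − 1 = 190 = 2 · 5 · 19.
Divisors of 190: 1, 2, 5, 10, 19, 38, 95, 190.
Check 24^d mod 191 for each divisor in increasing order:
24^1 ≡ 24
24^2 ≡ 3
24^5 ≡ 25
24^10 ≡ 52
24^19 ≡ 49
24^38 ≡ 109
24^95 ≡ 1
The smallest such exponent is 95, so the order of 24 is 95.

95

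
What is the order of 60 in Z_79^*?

ord(60) | φ(79) = 79 − 1 = 78 = 2 · 3 · 13.
Divisors of 78: 1, 2, 3, 6, 13, 26, 39, 78.
Evaluate successive powers at the divisors of 78:
60^1 ≡ 60 (mod 79)
60^2 ≡ 45 (mod 79)
60^3 ≡ 14 (mod 79)
60^6 ≡ 38 (mod 79)
60^13 ≡ 56 (mod 79)
60^26 ≡ 55 (mod 79)
60^39 ≡ 78 (mod 79)
60^78 ≡ 1 (mod 79) ✓
The smallest such exponent is 78, so the order of 60 is 78.

78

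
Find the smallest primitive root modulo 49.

3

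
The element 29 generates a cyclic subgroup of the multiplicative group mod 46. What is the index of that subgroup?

2

ord(29) | φ(46) = φ(2)·φ(23) = 1·22 = 22 = 2 · 11.
Divisors of 22: 1, 2, 11, 22.
Compute 29^d (mod 46) for the divisors d until we hit 1:
29^1 ≡ 29 (mod 46)
29^2 ≡ 13 (mod 46)
29^11 ≡ 1 (mod 46) ✓
So ord_46(29) = 11, hence |⟨29⟩| = 11.
Index = |(Z/46Z)^×| / |⟨29⟩| = 22 / 11 = 2.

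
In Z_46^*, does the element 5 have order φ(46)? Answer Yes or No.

φ(46) = φ(2)·φ(23) = 1·22 = 22 = 2 · 11.
5 is a primitive root mod 46 iff 5^(φ(46)/q) ≢ 1 for every prime q | φ(46), i.e. q ∈ {2, 11}.
5^11 ≡ 45 (mod 46)  [q = 2: ≢ 1 ✓]
5^2 ≡ 25 (mod 46)  [q = 11: ≢ 1 ✓]
Every test exponent gives a nontrivial residue, hence 5 generates the full group.

Yes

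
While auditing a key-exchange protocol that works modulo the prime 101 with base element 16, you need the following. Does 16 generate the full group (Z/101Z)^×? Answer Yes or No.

No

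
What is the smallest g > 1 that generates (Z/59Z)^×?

2

φ(59) = 59 − 1 = 58 = 2 · 29.
g is a primitive root iff g^(58/q) ≢ 1 (mod 59) for each prime q ∈ {2, 29}.
g = 2: 2^29 ≡ 58; 2^2 ≡ 4 — none is 1, so 2 is a primitive root.
The smallest primitive root modulo 59 is 2.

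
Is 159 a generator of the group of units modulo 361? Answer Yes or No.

No

φ(361) = φ(19^2) = 19·(19−1) = 342 = 2 · 3^2 · 19.
Test 159^(342/q) mod 361 for each prime factor q of 342:
159^171 ≡ 1 (mod 361)  [q = 2: ≡ 1 ✗]
159^114 ≡ 1 (mod 361)  [q = 3: ≡ 1 ✗]
159^18 ≡ 20 (mod 361)  [q = 19: ≢ 1 ✓]
The check at q = 2 fails, so 159 generates a proper subgroup.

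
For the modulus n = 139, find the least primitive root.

2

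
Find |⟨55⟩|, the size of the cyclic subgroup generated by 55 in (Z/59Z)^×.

58

The order of 55 must divide φ(59) = 59 − 1 = 58 = 2 · 29.
Divisors of 58: 1, 2, 29, 58.
Test each divisor d:
55^1 ≡ 55 (mod 59)
55^2 ≡ 16 (mod 59)
55^29 ≡ 58 (mod 59)
55^58 ≡ 1 (mod 59) ✓
Therefore the multiplicative order of 55 modulo 59 is 58.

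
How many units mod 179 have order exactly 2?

φ(179) = 179 − 1 = 178 = 2 · 89.
(Z/179Z)^× is cyclic (|G| = 178); a cyclic group of order m has exactly φ(d) elements of each order d | m, and none otherwise.
2 | 178, and φ(2) = 2 − 1 = 1.

1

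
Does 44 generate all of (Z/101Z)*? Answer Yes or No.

No

φ(101) = 101 − 1 = 100 = 2^2 · 5^2.
44 is a primitive root mod 101 iff 44^(φ(101)/q) ≢ 1 for every prime q | φ(101), i.e. q ∈ {2, 5}.
44^50 ≡ 100 (mod 101)  [q = 2: ≢ 1 ✓]
44^20 ≡ 1 (mod 101)  [q = 5: ≡ 1 ✗]
44^20 ≡ 1 shows ord(44) | 20, strictly less than φ(101); not a primitive root.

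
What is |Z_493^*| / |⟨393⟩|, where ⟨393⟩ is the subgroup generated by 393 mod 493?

Since 393 ∈ (Z/493Z)^×, its order divides φ(493) = φ(17·29) = (17−1)·(29−1) = 16·28 = 448 = 2^6 · 7.
Divisors of 448: 1, 2, 4, 7, 8, 14, 16, 28, 32, 56, 64, 112, 224, 448.
Check 393^d mod 493 for each divisor in increasing order:
393^1 ≡ 393 (mod 493)
393^2 ≡ 140 (mod 493)
393^4 ≡ 373 (mod 493)
393^7 ≡ 349 (mod 493)
393^8 ≡ 103 (mod 493)
393^14 ≡ 30 (mod 493)
393^16 ≡ 256 (mod 493)
393^28 ≡ 407 (mod 493)
393^32 ≡ 460 (mod 493)
393^56 ≡ 1 (mod 493) ✓
Thus |⟨393⟩| = ord(393) = 56.
[(Z/493Z)^× : ⟨393⟩] = 448/56 = 8.

8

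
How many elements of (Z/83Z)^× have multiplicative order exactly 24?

0

φ(83) = 83 − 1 = 82 = 2 · 41.
(Z/83Z)^× is cyclic (|G| = 82); a cyclic group of order m has exactly φ(d) elements of each order d | m, and none otherwise.
Since 24 ∤ 82, the count is 0.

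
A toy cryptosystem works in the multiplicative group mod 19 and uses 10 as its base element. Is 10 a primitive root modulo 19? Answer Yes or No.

Yes

φ(19) = 19 − 1 = 18 = 2 · 3^2.
An element g generates (Z/19Z)^× iff g^(18/q) ≢ 1 (mod 19) for each prime q ∈ {2, 3}.
10^9 ≡ 18 (mod 19)  [q = 2: ≢ 1 ✓]
10^6 ≡ 11 (mod 19)  [q = 3: ≢ 1 ✓]
Every test exponent gives a nontrivial residue, hence 10 generates the full group.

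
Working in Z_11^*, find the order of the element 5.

5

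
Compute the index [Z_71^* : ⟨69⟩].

By Lagrange's theorem, ord_71(69) divides φ(71) = 71 − 1 = 70 = 2 · 5 · 7.
Divisors of 70: 1, 2, 5, 7, 10, 14, 35, 70.
Check 69^d mod 71 for each divisor in increasing order:
69^1 ≡ 69 (mod 71)
69^2 ≡ 4 (mod 71)
69^5 ≡ 39 (mod 71)
69^7 ≡ 14 (mod 71)
69^10 ≡ 30 (mod 71)
69^14 ≡ 54 (mod 71)
69^35 ≡ 70 (mod 71)
69^70 ≡ 1 (mod 71) ✓
Thus |⟨69⟩| = ord(69) = 70.
Index = |(Z/71Z)^×| / |⟨69⟩| = 70 / 70 = 1.

1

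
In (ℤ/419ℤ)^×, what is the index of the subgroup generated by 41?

2

ord(41) | φ(419) = 419 − 1 = 418 = 2 · 11 · 19.
Divisors of 418: 1, 2, 11, 19, 22, 38, 209, 418.
Evaluate successive powers at the divisors of 418:
41^1 ≡ 41 (mod 419)
41^2 ≡ 5 (mod 419)
41^11 ≡ 330 (mod 419)
41^19 ≡ 102 (mod 419)
41^22 ≡ 379 (mod 419)
41^38 ≡ 348 (mod 419)
41^209 ≡ 1 (mod 419) ✓
The order of 41 is 209, so the subgroup it generates has 209 elements.
Index = |(Z/419Z)^×| / |⟨41⟩| = 418 / 209 = 2.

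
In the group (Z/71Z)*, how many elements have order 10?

4

φ(71) = 71 − 1 = 70 = 2 · 5 · 7.
(Z/71Z)^× is cyclic (|G| = 70); a cyclic group of order m has exactly φ(d) elements of each order d | m, and none otherwise.
10 = 2 · 5 divides 70, and φ(10) = 4.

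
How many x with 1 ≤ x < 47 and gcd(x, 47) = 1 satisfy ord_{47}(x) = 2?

1

φ(47) = 47 − 1 = 46 = 2 · 23.
Since (Z/47Z)^× is cyclic of order 46, the number of elements of order d is φ(d) when d | 46 and 0 otherwise.
2 | 46, and φ(2) = 2 − 1 = 1.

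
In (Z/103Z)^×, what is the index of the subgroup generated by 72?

6

Since 72 ∈ (Z/103Z)^×, its order divides φ(103) = 103 − 1 = 102 = 2 · 3 · 17.
Divisors of 102: 1, 2, 3, 6, 17, 34, 51, 102.
Compute 72^d (mod 103) for the divisors d until we hit 1:
72^1 ≡ 72 (mod 103)
72^2 ≡ 34 (mod 103)
72^3 ≡ 79 (mod 103)
72^6 ≡ 61 (mod 103)
72^17 ≡ 1 (mod 103) ✓
Thus |⟨72⟩| = ord(72) = 17.
Index = |(Z/103Z)^×| / |⟨72⟩| = 102 / 17 = 6.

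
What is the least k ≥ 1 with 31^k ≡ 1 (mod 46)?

ord(31) | φ(46) = φ(2)·φ(23) = 1·22 = 22 = 2 · 11.
Divisors of 22: 1, 2, 11, 22.
Compute 31^d (mod 46) for the divisors d until we hit 1:
31^1 ≡ 31 (mod 46)
31^2 ≡ 41 (mod 46)
31^11 ≡ 1 (mod 46) ✓
The smallest such exponent is 11, so the order of 31 is 11.

11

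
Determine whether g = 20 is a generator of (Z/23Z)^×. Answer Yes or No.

φ(23) = 23 − 1 = 22 = 2 · 11.
20 is a primitive root mod 23 iff 20^(φ(23)/q) ≢ 1 for every prime q | φ(23), i.e. q ∈ {2, 11}.
20^11 ≡ 22 (mod 23)  [q = 2: ≢ 1 ✓]
20^2 ≡ 9 (mod 23)  [q = 11: ≢ 1 ✓]
None equal 1, so ord_23(20) = 22: 20 is a primitive root.

Yes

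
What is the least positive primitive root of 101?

2

φ(101) = 101 − 1 = 100 = 2^2 · 5^2.
g is a primitive root iff g^(100/q) ≢ 1 (mod 101) for each prime q ∈ {2, 5}.
g = 2: 2^50 ≡ 100; 2^20 ≡ 95 — none is 1, so 2 is a primitive root.
The smallest primitive root modulo 101 is 2.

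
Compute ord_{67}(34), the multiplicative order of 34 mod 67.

The order of 34 must divide φ(67) = 67 − 1 = 66 = 2 · 3 · 11.
Divisors of 66: 1, 2, 3, 6, 11, 22, 33, 66.
Evaluate successive powers at the divisors of 66:
34^1 ≡ 34
34^2 ≡ 17
34^3 ≡ 42
34^6 ≡ 22
34^11 ≡ 30
34^22 ≡ 29
34^33 ≡ 66
34^66 ≡ 1
Therefore the multiplicative order of 34 modulo 67 is 66.

66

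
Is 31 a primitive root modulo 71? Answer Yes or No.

Yes

φ(71) = 71 − 1 = 70 = 2 · 5 · 7.
An element g generates (Z/71Z)^× iff g^(70/q) ≢ 1 (mod 71) for each prime q ∈ {2, 5, 7}.
31^35 ≡ 70 (mod 71)  [q = 2: ≢ 1 ✓]
31^14 ≡ 54 (mod 71)  [q = 5: ≢ 1 ✓]
31^10 ≡ 20 (mod 71)  [q = 7: ≢ 1 ✓]
None equal 1, so ord_71(31) = 70: 31 is a primitive root.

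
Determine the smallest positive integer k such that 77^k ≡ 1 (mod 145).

By Lagrange's theorem, ord_145(77) divides φ(145) = φ(5·29) = (5−1)·(29−1) = 4·28 = 112 = 2^4 · 7.
Divisors of 112: 1, 2, 4, 7, 8, 14, 16, 28, 56, 112.
Check 77^d mod 145 for each divisor in increasing order:
77^1 ≡ 77
77^2 ≡ 129
77^4 ≡ 111
77^7 ≡ 128
77^8 ≡ 141
77^14 ≡ 144
77^16 ≡ 16
77^28 ≡ 1
Hence ord(77) = 28.

28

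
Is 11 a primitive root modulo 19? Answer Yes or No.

No

φ(19) = 19 − 1 = 18 = 2 · 3^2.
11 is a primitive root mod 19 iff 11^(φ(19)/q) ≢ 1 for every prime q | φ(19), i.e. q ∈ {2, 3}.
11^9 ≡ 1 (mod 19)  [q = 2: ≡ 1 ✗]
11^6 ≡ 1 (mod 19)  [q = 3: ≡ 1 ✗]
The check at q = 2 fails, so 11 generates a proper subgroup.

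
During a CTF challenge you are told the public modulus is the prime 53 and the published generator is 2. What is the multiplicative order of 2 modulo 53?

52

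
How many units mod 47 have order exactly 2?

1

φ(47) = 47 − 1 = 46 = 2 · 23.
Since (Z/47Z)^× is cyclic of order 46, the number of elements of order d is φ(d) when d | 46 and 0 otherwise.
2 | 46, and φ(2) = 2 − 1 = 1.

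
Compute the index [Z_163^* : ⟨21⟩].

6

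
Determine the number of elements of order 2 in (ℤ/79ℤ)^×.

1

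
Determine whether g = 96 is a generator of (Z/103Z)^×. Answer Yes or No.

φ(103) = 103 − 1 = 102 = 2 · 3 · 17.
Test 96^(102/q) mod 103 for each prime factor q of 102:
96^51 ≡ 102 (mod 103)  [q = 2: ≢ 1 ✓]
96^34 ≡ 56 (mod 103)  [q = 3: ≢ 1 ✓]
96^6 ≡ 23 (mod 103)  [q = 17: ≢ 1 ✓]
All checks pass, so 96 has order 102 and is a primitive root modulo 103.

Yes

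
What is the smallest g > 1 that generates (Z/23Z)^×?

5

φ(23) = 23 − 1 = 22 = 2 · 11.
g is a primitive root iff g^(22/q) ≢ 1 (mod 23) for each prime q ∈ {2, 11}.
g = 2: 2^11 ≡ 1 — hits 1, so not a primitive root.
g = 3: 3^11 ≡ 1 — hits 1, so not a primitive root.
g = 4: 4^11 ≡ 1 — hits 1, so not a primitive root.
g = 5: 5^11 ≡ 22; 5^2 ≡ 2 — none is 1, so 5 is a primitive root.
The smallest primitive root modulo 23 is 5.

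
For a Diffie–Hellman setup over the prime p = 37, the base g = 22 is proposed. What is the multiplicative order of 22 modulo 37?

36

By Lagrange's theorem, ord_37(22) divides φ(37) = 37 − 1 = 36 = 2^2 · 3^2.
Divisors of 36: 1, 2, 3, 4, 6, 9, 12, 18, 36.
Compute 22^d (mod 37) for the divisors d until we hit 1:
22^1 ≡ 22 (mod 37)
22^2 ≡ 3 (mod 37)
22^3 ≡ 29 (mod 37)
22^4 ≡ 9 (mod 37)
22^6 ≡ 27 (mod 37)
22^9 ≡ 6 (mod 37)
22^12 ≡ 26 (mod 37)
22^18 ≡ 36 (mod 37)
22^36 ≡ 1 (mod 37) ✓
Therefore the multiplicative order of 22 modulo 37 is 36.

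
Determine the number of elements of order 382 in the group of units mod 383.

190

φ(383) = 383 − 1 = 382 = 2 · 191.
Since (Z/383Z)^× is cyclic of order 382, the number of elements of order d is φ(d) when d | 382 and 0 otherwise.
382 = 2 · 191 divides 382, and φ(382) = 190.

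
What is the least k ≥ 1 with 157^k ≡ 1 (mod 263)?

131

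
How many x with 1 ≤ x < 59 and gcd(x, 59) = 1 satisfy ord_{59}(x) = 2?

1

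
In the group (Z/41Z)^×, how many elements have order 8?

4

φ(41) = 41 − 1 = 40 = 2^3 · 5.
Since (Z/41Z)^× is cyclic of order 40, the number of elements of order d is φ(d) when d | 40 and 0 otherwise.
8 = 2^3 divides 40, and φ(8) = 4.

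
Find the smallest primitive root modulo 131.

2

φ(131) = 131 − 1 = 130 = 2 · 5 · 13.
Test candidates g = 2, 3, … against the prime factors q ∈ {2, 5, 13} of φ(131): g is a generator iff g^(130/q) ≢ 1 for every such q.
g = 2: 2^65 ≡ 130; 2^26 ≡ 53; 2^10 ≡ 107 — none is 1, so 2 is a primitive root.
The smallest primitive root modulo 131 is 2.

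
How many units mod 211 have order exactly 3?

2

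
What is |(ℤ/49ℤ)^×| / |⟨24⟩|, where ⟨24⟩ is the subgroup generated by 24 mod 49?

By Lagrange's theorem, ord_49(24) divides φ(49) = φ(7^2) = 7·(7−1) = 42 = 2 · 3 · 7.
Divisors of 42: 1, 2, 3, 6, 7, 14, 21, 42.
Evaluate successive powers at the divisors of 42:
24^1 ≡ 24
24^2 ≡ 37
24^3 ≡ 6
24^6 ≡ 36
24^7 ≡ 31
24^14 ≡ 30
24^21 ≡ 48
24^42 ≡ 1
The order of 24 is 42, so the subgroup it generates has 42 elements.
Index = |(Z/49Z)^×| / |⟨24⟩| = 42 / 42 = 1.

1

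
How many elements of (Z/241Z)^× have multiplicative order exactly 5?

φ(241) = 241 − 1 = 240 = 2^4 · 3 · 5.
In a cyclic group of order 240, there are φ(d) elements of order d for each divisor d of 240, and zero for non-divisors.
5 | 240, and φ(5) = 5 − 1 = 4.

4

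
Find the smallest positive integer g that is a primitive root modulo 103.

φ(103) = 103 − 1 = 102 = 2 · 3 · 17.
g is a primitive root iff g^(102/q) ≢ 1 (mod 103) for each prime q ∈ {2, 3, 17}.
g = 2: 2^51 ≡ 1 — hits 1, so not a primitive root.
g = 3: 3^51 ≡ 102; 3^34 ≡ 1 — hits 1, so not a primitive root.
g = 4: 4^51 ≡ 1 — hits 1, so not a primitive root.
g = 5: 5^51 ≡ 102; 5^34 ≡ 56; 5^6 ≡ 72 — none is 1, so 5 is a primitive root.
So 5 is the smallest generator of (Z/103Z)^×.

5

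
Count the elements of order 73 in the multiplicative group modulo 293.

72

φ(293) = 293 − 1 = 292 = 2^2 · 73.
Since (Z/293Z)^× is cyclic of order 292, the number of elements of order d is φ(d) when d | 292 and 0 otherwise.
73 | 292, and φ(73) = 73 − 1 = 72.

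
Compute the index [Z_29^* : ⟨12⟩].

Since 12 ∈ (Z/29Z)^×, its order divides φ(29) = 29 − 1 = 28 = 2^2 · 7.
Divisors of 28: 1, 2, 4, 7, 14, 28.
Compute 12^d (mod 29) for the divisors d until we hit 1:
12^1 ≡ 12
12^2 ≡ 28
12^4 ≡ 1
So ord_29(12) = 4, hence |⟨12⟩| = 4.
Index = |(Z/29Z)^×| / |⟨12⟩| = 28 / 4 = 7.

7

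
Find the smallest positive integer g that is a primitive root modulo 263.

5

φ(263) = 263 − 1 = 262 = 2 · 131.
Test candidates g = 2, 3, … against the prime factors q ∈ {2, 131} of φ(263): g is a generator iff g^(262/q) ≢ 1 for every such q.
g = 2: 2^131 ≡ 1 — hits 1, so not a primitive root.
g = 3: 3^131 ≡ 1 — hits 1, so not a primitive root.
g = 4: 4^131 ≡ 1 — hits 1, so not a primitive root.
g = 5: 5^131 ≡ 262; 5^2 ≡ 25 — none is 1, so 5 is a primitive root.
So 5 is the smallest generator of (Z/263Z)^×.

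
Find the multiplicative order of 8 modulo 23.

ord(8) | φ(23) = 23 − 1 = 22 = 2 · 11.
Divisors of 22: 1, 2, 11, 22.
Test each divisor d:
8^1 ≡ 8 (mod 23)
8^2 ≡ 18 (mod 23)
8^11 ≡ 1 (mod 23) ✓
Hence ord(8) = 11.

11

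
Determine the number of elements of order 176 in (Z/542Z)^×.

φ(542) = φ(2)·φ(271) = 1·270 = 270 = 2 · 3^3 · 5.
Since (Z/542Z)^× is cyclic of order 270, the number of elements of order d is φ(d) when d | 270 and 0 otherwise.
Here 270 is not a multiple of 176, so there are no elements of order 176.

0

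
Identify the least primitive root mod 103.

5

φ(103) = 103 − 1 = 102 = 2 · 3 · 17.
Test candidates g = 2, 3, … against the prime factors q ∈ {2, 3, 17} of φ(103): g is a generator iff g^(102/q) ≢ 1 for every such q.
g = 2: 2^51 ≡ 1 — hits 1, so not a primitive root.
g = 3: 3^51 ≡ 102; 3^34 ≡ 1 — hits 1, so not a primitive root.
g = 4: 4^51 ≡ 1 — hits 1, so not a primitive root.
g = 5: 5^51 ≡ 102; 5^34 ≡ 56; 5^6 ≡ 72 — none is 1, so 5 is a primitive root.
Hence the least primitive root of 103 is 5.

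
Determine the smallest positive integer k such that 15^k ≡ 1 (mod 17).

ord(15) | φ(17) = 17 − 1 = 16 = 2^4.
Divisors of 16: 1, 2, 4, 8, 16.
Compute 15^d (mod 17) for the divisors d until we hit 1:
15^1 ≡ 15
15^2 ≡ 4
15^4 ≡ 16
15^8 ≡ 1
So ord_17(15) = 8.

8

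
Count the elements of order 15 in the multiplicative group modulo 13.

0

φ(13) = 13 − 1 = 12 = 2^2 · 3.
Since (Z/13Z)^× is cyclic of order 12, the number of elements of order d is φ(d) when d | 12 and 0 otherwise.
Since 15 ∤ 12, the count is 0.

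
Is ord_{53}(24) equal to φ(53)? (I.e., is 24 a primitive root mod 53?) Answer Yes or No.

No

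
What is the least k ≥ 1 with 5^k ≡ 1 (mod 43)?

42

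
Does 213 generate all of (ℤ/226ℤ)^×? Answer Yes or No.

No

φ(226) = φ(2)·φ(113) = 1·112 = 112 = 2^4 · 7.
An element g generates (Z/226Z)^× iff g^(112/q) ≢ 1 (mod 226) for each prime q ∈ {2, 7}.
213^56 ≡ 1 (mod 226)  [q = 2: ≡ 1 ✗]
213^16 ≡ 49 (mod 226)  [q = 7: ≢ 1 ✓]
Since 213^56 ≡ 1, the order of 213 divides 56 < 112, so 213 is not a primitive root.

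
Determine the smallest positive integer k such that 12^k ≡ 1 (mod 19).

The order of 12 must divide φ(19) = 19 − 1 = 18 = 2 · 3^2.
Divisors of 18: 1, 2, 3, 6, 9, 18.
Check 12^d mod 19 for each divisor in increasing order:
12^1 ≡ 12
12^2 ≡ 11
12^3 ≡ 18
12^6 ≡ 1
So ord_19(12) = 6.

6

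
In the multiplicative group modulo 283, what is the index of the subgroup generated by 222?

3

Since 222 ∈ (Z/283Z)^×, its order divides φ(283) = 283 − 1 = 282 = 2 · 3 · 47.
Divisors of 282: 1, 2, 3, 6, 47, 94, 141, 282.
Evaluate successive powers at the divisors of 282:
222^1 ≡ 222 (mod 283)
222^2 ≡ 42 (mod 283)
222^3 ≡ 268 (mod 283)
222^6 ≡ 225 (mod 283)
222^47 ≡ 282 (mod 283)
222^94 ≡ 1 (mod 283) ✓
The order of 222 is 94, so the subgroup it generates has 94 elements.
The index is φ(283) / ord(222) = 282 / 94 = 3.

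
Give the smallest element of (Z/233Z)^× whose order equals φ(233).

3

φ(233) = 233 − 1 = 232 = 2^3 · 29.
Test candidates g = 2, 3, … against the prime factors q ∈ {2, 29} of φ(233): g is a generator iff g^(232/q) ≢ 1 for every such q.
g = 2: 2^116 ≡ 1 — hits 1, so not a primitive root.
g = 3: 3^116 ≡ 232; 3^8 ≡ 37 — none is 1, so 3 is a primitive root.
Hence the least primitive root of 233 is 3.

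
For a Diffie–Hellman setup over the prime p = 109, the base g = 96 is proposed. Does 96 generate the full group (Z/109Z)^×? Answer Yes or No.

Yes

φ(109) = 109 − 1 = 108 = 2^2 · 3^3.
Test 96^(108/q) mod 109 for each prime factor q of 108:
96^54 ≡ 108 (mod 109)  [q = 2: ≢ 1 ✓]
96^36 ≡ 63 (mod 109)  [q = 3: ≢ 1 ✓]
All checks pass, so 96 has order 108 and is a primitive root modulo 109.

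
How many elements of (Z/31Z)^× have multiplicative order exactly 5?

4

φ(31) = 31 − 1 = 30 = 2 · 3 · 5.
Since (Z/31Z)^× is cyclic of order 30, the number of elements of order d is φ(d) when d | 30 and 0 otherwise.
5 | 30, and φ(5) = 5 − 1 = 4.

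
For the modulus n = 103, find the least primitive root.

φ(103) = 103 − 1 = 102 = 2 · 3 · 17.
g is a primitive root iff g^(102/q) ≢ 1 (mod 103) for each prime q ∈ {2, 3, 17}.
g = 2: 2^51 ≡ 1 — hits 1, so not a primitive root.
g = 3: 3^51 ≡ 102; 3^34 ≡ 1 — hits 1, so not a primitive root.
g = 4: 4^51 ≡ 1 — hits 1, so not a primitive root.
g = 5: 5^51 ≡ 102; 5^34 ≡ 56; 5^6 ≡ 72 — none is 1, so 5 is a primitive root.
Hence the least primitive root of 103 is 5.

5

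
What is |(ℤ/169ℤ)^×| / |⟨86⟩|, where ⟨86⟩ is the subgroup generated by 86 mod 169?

ord(86) | φ(169) = φ(13^2) = 13·(13−1) = 156 = 2^2 · 3 · 13.
Divisors of 156: 1, 2, 3, 4, 6, 12, 13, 26, 39, 52, 78, 156.
Compute 86^d (mod 169) for the divisors d until we hit 1:
86^1 ≡ 86 (mod 169)
86^2 ≡ 129 (mod 169)
86^3 ≡ 109 (mod 169)
86^4 ≡ 79 (mod 169)
86^6 ≡ 51 (mod 169)
86^12 ≡ 66 (mod 169)
86^13 ≡ 99 (mod 169)
86^26 ≡ 168 (mod 169)
86^39 ≡ 70 (mod 169)
86^52 ≡ 1 (mod 169) ✓
So ord_169(86) = 52, hence |⟨86⟩| = 52.
The index is φ(169) / ord(86) = 156 / 52 = 3.

3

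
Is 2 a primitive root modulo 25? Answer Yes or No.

φ(25) = φ(5^2) = 5·(5−1) = 20 = 2^2 · 5.
An element g generates (Z/25Z)^× iff g^(20/q) ≢ 1 (mod 25) for each prime q ∈ {2, 5}.
2^10 ≡ 24 (mod 25)  [q = 2: ≢ 1 ✓]
2^4 ≡ 16 (mod 25)  [q = 5: ≢ 1 ✓]
None equal 1, so ord_25(2) = 20: 2 is a primitive root.

Yes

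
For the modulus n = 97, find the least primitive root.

φ(97) = 97 − 1 = 96 = 2^5 · 3.
g is a primitive root iff g^(96/q) ≢ 1 (mod 97) for each prime q ∈ {2, 3}.
g = 2: 2^48 ≡ 1 — hits 1, so not a primitive root.
g = 3: 3^48 ≡ 1 — hits 1, so not a primitive root.
g = 4: 4^48 ≡ 1 — hits 1, so not a primitive root.
g = 5: 5^48 ≡ 96; 5^32 ≡ 35 — none is 1, so 5 is a primitive root.
Hence the least primitive root of 97 is 5.

5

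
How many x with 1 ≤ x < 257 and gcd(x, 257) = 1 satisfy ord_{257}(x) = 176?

φ(257) = 257 − 1 = 256 = 2^8.
In a cyclic group of order 256, there are φ(d) elements of order d for each divisor d of 256, and zero for non-divisors.
Here 256 is not a multiple of 176, so there are no elements of order 176.

0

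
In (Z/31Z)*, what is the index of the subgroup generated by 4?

By Lagrange's theorem, ord_31(4) divides φ(31) = 31 − 1 = 30 = 2 · 3 · 5.
Divisors of 30: 1, 2, 3, 5, 6, 10, 15, 30.
Evaluate successive powers at the divisors of 30:
4^1 ≡ 4
4^2 ≡ 16
4^3 ≡ 2
4^5 ≡ 1
The order of 4 is 5, so the subgroup it generates has 5 elements.
[(Z/31Z)^× : ⟨4⟩] = 30/5 = 6.

6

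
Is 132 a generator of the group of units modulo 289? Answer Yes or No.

φ(289) = φ(17^2) = 17·(17−1) = 272 = 2^4 · 17.
Test 132^(272/q) mod 289 for each prime factor q of 272:
132^136 ≡ 1 (mod 289)  [q = 2: ≡ 1 ✗]
132^16 ≡ 188 (mod 289)  [q = 17: ≢ 1 ✓]
The check at q = 2 fails, so 132 generates a proper subgroup.

No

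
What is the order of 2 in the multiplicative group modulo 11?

ord(2) | φ(11) = 11 − 1 = 10 = 2 · 5.
Divisors of 10: 1, 2, 5, 10.
Evaluate successive powers at the divisors of 10:
2^1 ≡ 2 (mod 11)
2^2 ≡ 4 (mod 11)
2^5 ≡ 10 (mod 11)
2^10 ≡ 1 (mod 11) ✓
The smallest such exponent is 10, so the order of 2 is 10.

10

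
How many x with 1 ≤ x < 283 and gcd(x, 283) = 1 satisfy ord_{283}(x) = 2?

φ(283) = 283 − 1 = 282 = 2 · 3 · 47.
Since (Z/283Z)^× is cyclic of order 282, the number of elements of order d is φ(d) when d | 282 and 0 otherwise.
2 | 282, and φ(2) = 2 − 1 = 1.

1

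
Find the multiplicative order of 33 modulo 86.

42

By Lagrange's theorem, ord_86(33) divides φ(86) = φ(2)·φ(43) = 1·42 = 42 = 2 · 3 · 7.
Divisors of 42: 1, 2, 3, 6, 7, 14, 21, 42.
Test each divisor d:
33^1 ≡ 33 (mod 86)
33^2 ≡ 57 (mod 86)
33^3 ≡ 75 (mod 86)
33^6 ≡ 35 (mod 86)
33^7 ≡ 37 (mod 86)
33^14 ≡ 79 (mod 86)
33^21 ≡ 85 (mod 86)
33^42 ≡ 1 (mod 86) ✓
Hence ord(33) = 42.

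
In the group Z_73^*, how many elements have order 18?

φ(73) = 73 − 1 = 72 = 2^3 · 3^2.
Since (Z/73Z)^× is cyclic of order 72, the number of elements of order d is φ(d) when d | 72 and 0 otherwise.
18 = 2 · 3^2 divides 72, and φ(18) = 6.

6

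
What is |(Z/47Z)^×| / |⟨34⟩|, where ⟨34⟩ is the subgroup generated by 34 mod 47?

2

ord(34) | φ(47) = 47 − 1 = 46 = 2 · 23.
Divisors of 46: 1, 2, 23, 46.
Evaluate successive powers at the divisors of 46:
34^1 ≡ 34 (mod 47)
34^2 ≡ 28 (mod 47)
34^23 ≡ 1 (mod 47) ✓
The order of 34 is 23, so the subgroup it generates has 23 elements.
The index is φ(47) / ord(34) = 46 / 23 = 2.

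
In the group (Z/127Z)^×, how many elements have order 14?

6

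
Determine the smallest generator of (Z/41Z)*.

6

φ(41) = 41 − 1 = 40 = 2^3 · 5.
Test candidates g = 2, 3, … against the prime factors q ∈ {2, 5} of φ(41): g is a generator iff g^(40/q) ≢ 1 for every such q.
g = 2: 2^20 ≡ 1 — hits 1, so not a primitive root.
g = 3: 3^20 ≡ 40; 3^8 ≡ 1 — hits 1, so not a primitive root.
g = 4: 4^20 ≡ 1 — hits 1, so not a primitive root.
g = 5: 5^20 ≡ 1 — hits 1, so not a primitive root.
g = 6: 6^20 ≡ 40; 6^8 ≡ 10 — none is 1, so 6 is a primitive root.
So 6 is the smallest generator of (Z/41Z)^×.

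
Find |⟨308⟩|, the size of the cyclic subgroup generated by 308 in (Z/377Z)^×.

84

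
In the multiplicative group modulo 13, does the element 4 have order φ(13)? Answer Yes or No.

φ(13) = 13 − 1 = 12 = 2^2 · 3.
An element g generates (Z/13Z)^× iff g^(12/q) ≢ 1 (mod 13) for each prime q ∈ {2, 3}.
4^6 ≡ 1 (mod 13)  [q = 2: ≡ 1 ✗]
4^4 ≡ 9 (mod 13)  [q = 3: ≢ 1 ✓]
The check at q = 2 fails, so 4 generates a proper subgroup.

No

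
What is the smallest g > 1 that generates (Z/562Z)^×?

3

φ(562) = φ(2)·φ(281) = 1·280 = 280 = 2^3 · 5 · 7.
g is a primitive root iff g^(280/q) ≢ 1 (mod 562) for each prime q ∈ {2, 5, 7}.
g = 2: gcd(2, 562) = 2 > 1, not a unit — skip.
g = 3: 3^140 ≡ 561; 3^56 ≡ 367; 3^40 ≡ 249 — none is 1, so 3 is a primitive root.
The smallest primitive root modulo 562 is 3.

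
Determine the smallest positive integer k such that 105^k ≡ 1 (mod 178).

11

ord(105) | φ(178) = φ(2)·φ(89) = 1·88 = 88 = 2^3 · 11.
Divisors of 88: 1, 2, 4, 8, 11, 22, 44, 88.
Compute 105^d (mod 178) for the divisors d until we hit 1:
105^1 ≡ 105 (mod 178)
105^2 ≡ 167 (mod 178)
105^4 ≡ 121 (mod 178)
105^8 ≡ 45 (mod 178)
105^11 ≡ 1 (mod 178) ✓
Hence ord(105) = 11.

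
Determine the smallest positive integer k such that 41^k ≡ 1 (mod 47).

46

ord(41) | φ(47) = 47 − 1 = 46 = 2 · 23.
Divisors of 46: 1, 2, 23, 46.
Check 41^d mod 47 for each divisor in increasing order:
41^1 ≡ 41 (mod 47)
41^2 ≡ 36 (mod 47)
41^23 ≡ 46 (mod 47)
41^46 ≡ 1 (mod 47) ✓
The smallest such exponent is 46, so the order of 41 is 46.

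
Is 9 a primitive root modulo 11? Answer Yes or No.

No

φ(11) = 11 − 1 = 10 = 2 · 5.
Test 9^(10/q) mod 11 for each prime factor q of 10:
9^5 ≡ 1 (mod 11)  [q = 2: ≡ 1 ✗]
9^2 ≡ 4 (mod 11)  [q = 5: ≢ 1 ✓]
The check at q = 2 fails, so 9 generates a proper subgroup.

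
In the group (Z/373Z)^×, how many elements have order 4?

2

φ(373) = 373 − 1 = 372 = 2^2 · 3 · 31.
Since (Z/373Z)^× is cyclic of order 372, the number of elements of order d is φ(d) when d | 372 and 0 otherwise.
4 = 2^2 divides 372, and φ(4) = 2.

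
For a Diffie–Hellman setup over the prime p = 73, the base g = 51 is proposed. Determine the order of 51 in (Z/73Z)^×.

8

The order of 51 must divide φ(73) = 73 − 1 = 72 = 2^3 · 3^2.
Divisors of 72: 1, 2, 3, 4, 6, 8, 9, 12, 18, 24, 36, 72.
Evaluate successive powers at the divisors of 72:
51^1 ≡ 51 (mod 73)
51^2 ≡ 46 (mod 73)
51^3 ≡ 10 (mod 73)
51^4 ≡ 72 (mod 73)
51^6 ≡ 27 (mod 73)
51^8 ≡ 1 (mod 73) ✓
Therefore the multiplicative order of 51 modulo 73 is 8.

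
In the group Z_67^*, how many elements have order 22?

φ(67) = 67 − 1 = 66 = 2 · 3 · 11.
In a cyclic group of order 66, there are φ(d) elements of order d for each divisor d of 66, and zero for non-divisors.
22 = 2 · 11 divides 66, and φ(22) = 10.

10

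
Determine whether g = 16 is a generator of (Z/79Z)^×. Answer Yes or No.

No

φ(79) = 79 − 1 = 78 = 2 · 3 · 13.
An element g generates (Z/79Z)^× iff g^(78/q) ≢ 1 (mod 79) for each prime q ∈ {2, 3, 13}.
16^39 ≡ 1 (mod 79)  [q = 2: ≡ 1 ✗]
16^26 ≡ 23 (mod 79)  [q = 3: ≢ 1 ✓]
16^6 ≡ 65 (mod 79)  [q = 13: ≢ 1 ✓]
Since 16^39 ≡ 1, the order of 16 divides 39 < 78, so 16 is not a primitive root.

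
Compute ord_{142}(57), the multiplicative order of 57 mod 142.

Since 57 ∈ (Z/142Z)^×, its order divides φ(142) = φ(2)·φ(71) = 1·70 = 70 = 2 · 5 · 7.
Divisors of 70: 1, 2, 5, 7, 10, 14, 35, 70.
Test each divisor d:
57^1 ≡ 57 (mod 142)
57^2 ≡ 125 (mod 142)
57^5 ≡ 1 (mod 142) ✓
So ord_142(57) = 5.

5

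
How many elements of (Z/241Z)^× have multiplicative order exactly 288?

φ(241) = 241 − 1 = 240 = 2^4 · 3 · 5.
In a cyclic group of order 240, there are φ(d) elements of order d for each divisor d of 240, and zero for non-divisors.
Since 288 ∤ 240, the count is 0.

0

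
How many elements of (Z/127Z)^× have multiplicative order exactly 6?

2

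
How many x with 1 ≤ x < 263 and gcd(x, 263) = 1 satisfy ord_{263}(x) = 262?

130

φ(263) = 263 − 1 = 262 = 2 · 131.
(Z/263Z)^× is cyclic (|G| = 262); a cyclic group of order m has exactly φ(d) elements of each order d | m, and none otherwise.
262 = 2 · 131 divides 262, and φ(262) = 130.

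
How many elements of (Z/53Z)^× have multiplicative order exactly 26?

12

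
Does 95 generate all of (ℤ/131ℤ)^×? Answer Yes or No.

φ(131) = 131 − 1 = 130 = 2 · 5 · 13.
Test 95^(130/q) mod 131 for each prime factor q of 130:
95^65 ≡ 130 (mod 131)  [q = 2: ≢ 1 ✓]
95^26 ≡ 53 (mod 131)  [q = 5: ≢ 1 ✓]
95^10 ≡ 62 (mod 131)  [q = 13: ≢ 1 ✓]
None equal 1, so ord_131(95) = 130: 95 is a primitive root.

Yes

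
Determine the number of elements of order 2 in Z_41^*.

1

φ(41) = 41 − 1 = 40 = 2^3 · 5.
In a cyclic group of order 40, there are φ(d) elements of order d for each divisor d of 40, and zero for non-divisors.
2 | 40, and φ(2) = 2 − 1 = 1.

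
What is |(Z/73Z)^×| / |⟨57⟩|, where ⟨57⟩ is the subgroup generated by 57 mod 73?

The order of 57 must divide φ(73) = 73 − 1 = 72 = 2^3 · 3^2.
Divisors of 72: 1, 2, 3, 4, 6, 8, 9, 12, 18, 24, 36, 72.
Evaluate successive powers at the divisors of 72:
57^1 ≡ 57 (mod 73)
57^2 ≡ 37 (mod 73)
57^3 ≡ 65 (mod 73)
57^4 ≡ 55 (mod 73)
57^6 ≡ 64 (mod 73)
57^8 ≡ 32 (mod 73)
57^9 ≡ 72 (mod 73)
57^12 ≡ 8 (mod 73)
57^18 ≡ 1 (mod 73) ✓
The order of 57 is 18, so the subgroup it generates has 18 elements.
The index is φ(73) / ord(57) = 72 / 18 = 4.

4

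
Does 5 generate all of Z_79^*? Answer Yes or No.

φ(79) = 79 − 1 = 78 = 2 · 3 · 13.
An element g generates (Z/79Z)^× iff g^(78/q) ≢ 1 (mod 79) for each prime q ∈ {2, 3, 13}.
5^39 ≡ 1 (mod 79)  [q = 2: ≡ 1 ✗]
5^26 ≡ 55 (mod 79)  [q = 3: ≢ 1 ✓]
5^6 ≡ 62 (mod 79)  [q = 13: ≢ 1 ✓]
5^39 ≡ 1 shows ord(5) | 39, strictly less than φ(79); not a primitive root.

No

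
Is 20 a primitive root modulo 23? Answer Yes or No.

φ(23) = 23 − 1 = 22 = 2 · 11.
20 is a primitive root mod 23 iff 20^(φ(23)/q) ≢ 1 for every prime q | φ(23), i.e. q ∈ {2, 11}.
20^11 ≡ 22 (mod 23)  [q = 2: ≢ 1 ✓]
20^2 ≡ 9 (mod 23)  [q = 11: ≢ 1 ✓]
Every test exponent gives a nontrivial residue, hence 20 generates the full group.

Yes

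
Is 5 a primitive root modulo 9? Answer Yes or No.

φ(9) = φ(3^2) = 3·(3−1) = 6 = 2 · 3.
5 is a primitive root mod 9 iff 5^(φ(9)/q) ≢ 1 for every prime q | φ(9), i.e. q ∈ {2, 3}.
5^3 ≡ 8 (mod 9)  [q = 2: ≢ 1 ✓]
5^2 ≡ 7 (mod 9)  [q = 3: ≢ 1 ✓]
All checks pass, so 5 has order 6 and is a primitive root modulo 9.

Yes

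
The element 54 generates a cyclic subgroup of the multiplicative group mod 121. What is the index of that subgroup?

5

The order of 54 must divide φ(121) = φ(11^2) = 11·(11−1) = 110 = 2 · 5 · 11.
Divisors of 110: 1, 2, 5, 10, 11, 22, 55, 110.
Test each divisor d:
54^1 ≡ 54 (mod 121)
54^2 ≡ 12 (mod 121)
54^5 ≡ 32 (mod 121)
54^10 ≡ 56 (mod 121)
54^11 ≡ 120 (mod 121)
54^22 ≡ 1 (mod 121) ✓
The order of 54 is 22, so the subgroup it generates has 22 elements.
[(Z/121Z)^× : ⟨54⟩] = 110/22 = 5.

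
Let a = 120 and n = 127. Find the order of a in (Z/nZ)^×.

63

Since 120 ∈ (Z/127Z)^×, its order divides φ(127) = 127 − 1 = 126 = 2 · 3^2 · 7.
Divisors of 126: 1, 2, 3, 6, 7, 9, 14, 18, 21, 42, 63, 126.
Evaluate successive powers at the divisors of 126:
120^1 ≡ 120 (mod 127)
120^2 ≡ 49 (mod 127)
120^3 ≡ 38 (mod 127)
120^6 ≡ 47 (mod 127)
120^7 ≡ 52 (mod 127)
120^9 ≡ 8 (mod 127)
120^14 ≡ 37 (mod 127)
120^18 ≡ 64 (mod 127)
120^21 ≡ 19 (mod 127)
120^42 ≡ 107 (mod 127)
120^63 ≡ 1 (mod 127) ✓
So ord_127(120) = 63.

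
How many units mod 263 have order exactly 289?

0

φ(263) = 263 − 1 = 262 = 2 · 131.
(Z/263Z)^× is cyclic (|G| = 262); a cyclic group of order m has exactly φ(d) elements of each order d | m, and none otherwise.
Since 289 ∤ 262, the count is 0.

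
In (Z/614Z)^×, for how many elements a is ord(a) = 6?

φ(614) = φ(2)·φ(307) = 1·306 = 306 = 2 · 3^2 · 17.
(Z/614Z)^× is cyclic (|G| = 306); a cyclic group of order m has exactly φ(d) elements of each order d | m, and none otherwise.
6 = 2 · 3 divides 306, and φ(6) = 2.

2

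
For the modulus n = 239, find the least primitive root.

7

φ(239) = 239 − 1 = 238 = 2 · 7 · 17.
Test candidates g = 2, 3, … against the prime factors q ∈ {2, 7, 17} of φ(239): g is a generator iff g^(238/q) ≢ 1 for every such q.
g = 2: 2^119 ≡ 1 — hits 1, so not a primitive root.
g = 3: 3^119 ≡ 1 — hits 1, so not a primitive root.
g = 4: 4^119 ≡ 1 — hits 1, so not a primitive root.
g = 5: 5^119 ≡ 1 — hits 1, so not a primitive root.
g = 6: 6^119 ≡ 1 — hits 1, so not a primitive root.
g = 7: 7^119 ≡ 238; 7^34 ≡ 24; 7^14 ≡ 211 — none is 1, so 7 is a primitive root.
The smallest primitive root modulo 239 is 7.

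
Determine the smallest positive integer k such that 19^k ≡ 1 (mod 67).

ord(19) | φ(67) = 67 − 1 = 66 = 2 · 3 · 11.
Divisors of 66: 1, 2, 3, 6, 11, 22, 33, 66.
Evaluate successive powers at the divisors of 66:
19^1 ≡ 19 (mod 67)
19^2 ≡ 26 (mod 67)
19^3 ≡ 25 (mod 67)
19^6 ≡ 22 (mod 67)
19^11 ≡ 29 (mod 67)
19^22 ≡ 37 (mod 67)
19^33 ≡ 1 (mod 67) ✓
Therefore the multiplicative order of 19 modulo 67 is 33.

33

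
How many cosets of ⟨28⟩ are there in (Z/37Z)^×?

2

By Lagrange's theorem, ord_37(28) divides φ(37) = 37 − 1 = 36 = 2^2 · 3^2.
Divisors of 36: 1, 2, 3, 4, 6, 9, 12, 18, 36.
Evaluate successive powers at the divisors of 36:
28^1 ≡ 28 (mod 37)
28^2 ≡ 7 (mod 37)
28^3 ≡ 11 (mod 37)
28^4 ≡ 12 (mod 37)
28^6 ≡ 10 (mod 37)
28^9 ≡ 36 (mod 37)
28^12 ≡ 26 (mod 37)
28^18 ≡ 1 (mod 37) ✓
So ord_37(28) = 18, hence |⟨28⟩| = 18.
Index = |(Z/37Z)^×| / |⟨28⟩| = 36 / 18 = 2.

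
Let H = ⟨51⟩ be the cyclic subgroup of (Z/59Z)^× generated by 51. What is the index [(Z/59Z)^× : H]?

2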